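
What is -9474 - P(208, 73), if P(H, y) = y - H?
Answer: -9339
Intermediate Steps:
-9474 - P(208, 73) = -9474 - (73 - 1*208) = -9474 - (73 - 208) = -9474 - 1*(-135) = -9474 + 135 = -9339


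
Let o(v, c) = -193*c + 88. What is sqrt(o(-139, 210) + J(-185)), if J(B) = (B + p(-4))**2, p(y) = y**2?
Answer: 109*I ≈ 109.0*I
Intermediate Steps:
o(v, c) = 88 - 193*c
J(B) = (16 + B)**2 (J(B) = (B + (-4)**2)**2 = (B + 16)**2 = (16 + B)**2)
sqrt(o(-139, 210) + J(-185)) = sqrt((88 - 193*210) + (16 - 185)**2) = sqrt((88 - 40530) + (-169)**2) = sqrt(-40442 + 28561) = sqrt(-11881) = 109*I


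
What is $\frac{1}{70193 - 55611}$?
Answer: $\frac{1}{14582} \approx 6.8578 \cdot 10^{-5}$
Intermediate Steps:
$\frac{1}{70193 - 55611} = \frac{1}{14582}$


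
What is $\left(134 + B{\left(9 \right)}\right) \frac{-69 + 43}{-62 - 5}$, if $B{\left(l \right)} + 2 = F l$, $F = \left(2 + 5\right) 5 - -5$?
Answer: $\frac{12792}{67} \approx 190.93$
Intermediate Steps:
$F = 40$ ($F = 7 \cdot 5 + 5 = 35 + 5 = 40$)
$B{\left(l \right)} = -2 + 40 l$
$\left(134 + B{\left(9 \right)}\right) \frac{-69 + 43}{-62 - 5} = \left(134 + \left(-2 + 40 \cdot 9\right)\right) \frac{-69 + 43}{-62 - 5} = \left(134 + \left(-2 + 360\right)\right) \left(- \frac{26}{-67}\right) = \left(134 + 358\right) \left(\left(-26\right) \left(- \frac{1}{67}\right)\right) = 492 \cdot \frac{26}{67} = \frac{12792}{67}$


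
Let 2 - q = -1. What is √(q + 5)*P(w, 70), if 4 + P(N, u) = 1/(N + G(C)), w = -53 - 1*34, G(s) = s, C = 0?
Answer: -698*√2/87 ≈ -11.346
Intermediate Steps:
q = 3 (q = 2 - 1*(-1) = 2 + 1 = 3)
w = -87 (w = -53 - 34 = -87)
P(N, u) = -4 + 1/N (P(N, u) = -4 + 1/(N + 0) = -4 + 1/N)
√(q + 5)*P(w, 70) = √(3 + 5)*(-4 + 1/(-87)) = √8*(-4 - 1/87) = (2*√2)*(-349/87) = -698*√2/87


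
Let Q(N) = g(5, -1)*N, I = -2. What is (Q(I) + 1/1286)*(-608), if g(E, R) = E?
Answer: 3909136/643 ≈ 6079.5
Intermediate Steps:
Q(N) = 5*N
(Q(I) + 1/1286)*(-608) = (5*(-2) + 1/1286)*(-608) = (-10 + 1/1286)*(-608) = -12859/1286*(-608) = 3909136/643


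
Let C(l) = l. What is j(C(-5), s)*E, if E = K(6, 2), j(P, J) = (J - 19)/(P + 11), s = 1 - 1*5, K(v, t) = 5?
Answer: -115/6 ≈ -19.167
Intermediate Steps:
s = -4 (s = 1 - 5 = -4)
j(P, J) = (-19 + J)/(11 + P)
E = 5
j(C(-5), s)*E = ((-19 - 4)/(11 - 5))*5 = (-23/6)*5 = ((1/6)*(-23))*5 = -23/6*5 = -115/6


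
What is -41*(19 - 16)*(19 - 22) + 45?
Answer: 414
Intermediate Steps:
-41*(19 - 16)*(19 - 22) + 45 = -123*(-3) + 45 = -41*(-9) + 45 = 369 + 45 = 414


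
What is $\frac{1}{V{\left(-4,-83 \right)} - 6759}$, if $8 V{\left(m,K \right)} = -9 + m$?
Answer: $- \frac{8}{54085} \approx -0.00014792$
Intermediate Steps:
$V{\left(m,K \right)} = - \frac{9}{8} + \frac{m}{8}$ ($V{\left(m,K \right)} = \frac{-9 + m}{8} = - \frac{9}{8} + \frac{m}{8}$)
$\frac{1}{V{\left(-4,-83 \right)} - 6759} = \frac{1}{\left(- \frac{9}{8} + \frac{1}{8} \left(-4\right)\right) - 6759} = \frac{1}{\left(- \frac{9}{8} - \frac{1}{2}\right) - 6759} = \frac{1}{- \frac{13}{8} - 6759} = \frac{1}{- \frac{54085}{8}} = - \frac{8}{54085}$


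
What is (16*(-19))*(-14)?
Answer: 4256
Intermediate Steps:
(16*(-19))*(-14) = -304*(-14) = 4256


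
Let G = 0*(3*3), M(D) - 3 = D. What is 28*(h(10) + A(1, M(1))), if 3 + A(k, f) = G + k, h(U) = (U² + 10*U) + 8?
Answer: 5768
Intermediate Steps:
M(D) = 3 + D
G = 0 (G = 0*9 = 0)
h(U) = 8 + U² + 10*U
A(k, f) = -3 + k (A(k, f) = -3 + (0 + k) = -3 + k)
28*(h(10) + A(1, M(1))) = 28*((8 + 10² + 10*10) + (-3 + 1)) = 28*((8 + 100 + 100) - 2) = 28*(208 - 2) = 28*206 = 5768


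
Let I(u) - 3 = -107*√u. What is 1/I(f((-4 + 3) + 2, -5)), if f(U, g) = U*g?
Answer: 3/57254 + 107*I*√5/57254 ≈ 5.2398e-5 + 0.0041789*I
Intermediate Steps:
I(u) = 3 - 107*√u
1/I(f((-4 + 3) + 2, -5)) = 1/(3 - 107*I*√5*√((-4 + 3) + 2)) = 1/(3 - 107*I*√5*√(-1 + 2)) = 1/(3 - 107*I*√5)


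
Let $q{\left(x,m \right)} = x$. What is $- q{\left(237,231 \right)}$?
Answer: $-237$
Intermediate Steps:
$- q{\left(237,231 \right)} = \left(-1\right) 237 = -237$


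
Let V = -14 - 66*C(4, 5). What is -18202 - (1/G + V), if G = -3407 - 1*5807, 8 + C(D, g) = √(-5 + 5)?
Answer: -172449223/9214 ≈ -18716.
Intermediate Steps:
C(D, g) = -8 (C(D, g) = -8 + √(-5 + 5) = -8 + √0 = -8 + 0 = -8)
G = -9214 (G = -3407 - 5807 = -9214)
V = 514 (V = -14 - 66*(-8) = -14 + 528 = 514)
-18202 - (1/G + V) = -18202 - (1/(-9214) + 514) = -18202 - (-1/9214 + 514) = -18202 - 1*4735995/9214 = -18202 - 4735995/9214 = -172449223/9214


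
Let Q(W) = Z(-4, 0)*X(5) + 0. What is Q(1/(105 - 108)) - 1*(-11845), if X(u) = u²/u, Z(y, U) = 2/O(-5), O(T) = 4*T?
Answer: 23689/2 ≈ 11845.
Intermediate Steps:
Z(y, U) = -⅒ (Z(y, U) = 2/((4*(-5))) = 2/(-20) = 2*(-1/20) = -⅒)
X(u) = u
Q(W) = -½ (Q(W) = -⅒*5 + 0 = -½ + 0 = -½)
Q(1/(105 - 108)) - 1*(-11845) = -½ - 1*(-11845) = -½ + 11845 = 23689/2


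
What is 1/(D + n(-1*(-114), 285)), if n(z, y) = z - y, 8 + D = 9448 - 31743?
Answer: -1/22474 ≈ -4.4496e-5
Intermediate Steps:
D = -22303 (D = -8 + (9448 - 31743) = -8 - 22295 = -22303)
1/(D + n(-1*(-114), 285)) = 1/(-22303 + (-1*(-114) - 1*285)) = 1/(-22303 + (114 - 285)) = 1/(-22303 - 171) = 1/(-22474) = -1/22474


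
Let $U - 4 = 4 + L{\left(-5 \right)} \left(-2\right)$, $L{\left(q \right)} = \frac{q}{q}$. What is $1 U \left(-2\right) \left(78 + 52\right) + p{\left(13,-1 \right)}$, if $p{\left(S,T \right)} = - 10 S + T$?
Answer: $-1691$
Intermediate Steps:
$L{\left(q \right)} = 1$
$U = 6$ ($U = 4 + \left(4 + 1 \left(-2\right)\right) = 4 + \left(4 - 2\right) = 4 + 2 = 6$)
$p{\left(S,T \right)} = T - 10 S$
$1 U \left(-2\right) \left(78 + 52\right) + p{\left(13,-1 \right)} = 1 \cdot 6 \left(-2\right) \left(78 + 52\right) - 131 = 6 \left(-2\right) 130 - 131 = \left(-12\right) 130 - 131 = -1560 - 131 = -1691$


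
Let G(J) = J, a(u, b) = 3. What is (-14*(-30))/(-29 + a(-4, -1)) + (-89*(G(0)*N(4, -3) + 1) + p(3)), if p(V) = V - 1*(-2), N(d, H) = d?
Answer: -1302/13 ≈ -100.15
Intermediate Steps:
p(V) = 2 + V (p(V) = V + 2 = 2 + V)
(-14*(-30))/(-29 + a(-4, -1)) + (-89*(G(0)*N(4, -3) + 1) + p(3)) = (-14*(-30))/(-29 + 3) + (-89*(0*4 + 1) + (2 + 3)) = 420/(-26) + (-89*(0 + 1) + 5) = 420*(-1/26) + (-89*1 + 5) = -210/13 + (-89 + 5) = -210/13 - 84 = -1302/13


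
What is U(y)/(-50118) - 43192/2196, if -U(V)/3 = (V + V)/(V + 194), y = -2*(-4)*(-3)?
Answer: -7666640578/389792745 ≈ -19.669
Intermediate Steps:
y = -24 (y = 8*(-3) = -24)
U(V) = -6*V/(194 + V) (U(V) = -3*(V + V)/(V + 194) = -3*2*V/(194 + V) = -6*V/(194 + V))
U(y)/(-50118) - 43192/2196 = -6*(-24)/(194 - 24)/(-50118) - 43192/2196 = -6*(-24)/170*(-1/50118) - 43192*1/2196 = -6*(-24)*1/170*(-1/50118) - 10798/549 = (72/85)*(-1/50118) - 10798/549 = -12/710005 - 10798/549 = -7666640578/389792745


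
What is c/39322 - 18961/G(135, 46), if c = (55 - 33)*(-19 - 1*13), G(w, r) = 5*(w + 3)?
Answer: -373035101/13566090 ≈ -27.498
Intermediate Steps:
G(w, r) = 15 + 5*w (G(w, r) = 5*(3 + w) = 15 + 5*w)
c = -704 (c = 22*(-19 - 13) = 22*(-32) = -704)
c/39322 - 18961/G(135, 46) = -704/39322 - 18961/(15 + 5*135) = -704*1/39322 - 18961/(15 + 675) = -352/19661 - 18961/690 = -373035101/13566090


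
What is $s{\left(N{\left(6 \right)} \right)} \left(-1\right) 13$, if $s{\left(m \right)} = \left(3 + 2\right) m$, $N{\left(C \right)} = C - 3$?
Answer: $-195$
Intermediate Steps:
$N{\left(C \right)} = -3 + C$ ($N{\left(C \right)} = C - 3 = -3 + C$)
$s{\left(m \right)} = 5 m$
$s{\left(N{\left(6 \right)} \right)} \left(-1\right) 13 = 5 \left(-3 + 6\right) \left(-1\right) 13 = 5 \cdot 3 \left(-1\right) 13 = 15 \left(-1\right) 13 = \left(-15\right) 13 = -195$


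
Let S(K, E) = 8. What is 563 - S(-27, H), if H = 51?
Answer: 555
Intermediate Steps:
563 - S(-27, H) = 563 - 1*8 = 563 - 8 = 555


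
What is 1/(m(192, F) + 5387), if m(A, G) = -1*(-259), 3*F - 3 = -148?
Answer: 1/5646 ≈ 0.00017712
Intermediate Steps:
F = -145/3 (F = 1 + (1/3)*(-148) = 1 - 148/3 = -145/3 ≈ -48.333)
m(A, G) = 259
1/(m(192, F) + 5387) = 1/(259 + 5387) = 1/5646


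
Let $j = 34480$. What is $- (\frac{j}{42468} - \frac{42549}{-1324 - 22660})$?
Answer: $- \frac{658484813}{254638128} \approx -2.586$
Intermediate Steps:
$- (\frac{j}{42468} - \frac{42549}{-1324 - 22660}) = - (\frac{34480}{42468} - \frac{42549}{-1324 - 22660}) = - (34480 \cdot \frac{1}{42468} - \frac{42549}{-1324 - 22660}) = - (\frac{8620}{10617} - \frac{42549}{-23984}) = - (\frac{8620}{10617} - - \frac{42549}{23984}) = - (\frac{8620}{10617} + \frac{42549}{23984}) = \left(-1\right) \frac{658484813}{254638128} = - \frac{658484813}{254638128}$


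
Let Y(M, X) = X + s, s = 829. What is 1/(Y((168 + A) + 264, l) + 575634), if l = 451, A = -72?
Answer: 1/576914 ≈ 1.7334e-6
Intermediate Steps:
Y(M, X) = 829 + X (Y(M, X) = X + 829 = 829 + X)
1/(Y((168 + A) + 264, l) + 575634) = 1/((829 + 451) + 575634) = 1/(1280 + 575634) = 1/576914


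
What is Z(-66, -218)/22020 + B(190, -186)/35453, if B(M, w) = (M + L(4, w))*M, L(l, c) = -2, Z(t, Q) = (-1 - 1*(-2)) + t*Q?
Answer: 1296687617/780675060 ≈ 1.6610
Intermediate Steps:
Z(t, Q) = 1 + Q*t (Z(t, Q) = (-1 + 2) + Q*t = 1 + Q*t)
B(M, w) = M*(-2 + M) (B(M, w) = (M - 2)*M = (-2 + M)*M = M*(-2 + M))
Z(-66, -218)/22020 + B(190, -186)/35453 = (1 - 218*(-66))/22020 + (190*(-2 + 190))/35453 = (1 + 14388)*(1/22020) + (190*188)*(1/35453) = 14389*(1/22020) + 35720*(1/35453) = 14389/22020 + 35720/35453 = 1296687617/780675060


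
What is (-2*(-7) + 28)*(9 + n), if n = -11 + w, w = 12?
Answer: 420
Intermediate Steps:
n = 1 (n = -11 + 12 = 1)
(-2*(-7) + 28)*(9 + n) = (-2*(-7) + 28)*(9 + 1) = (14 + 28)*10 = 42*10 = 420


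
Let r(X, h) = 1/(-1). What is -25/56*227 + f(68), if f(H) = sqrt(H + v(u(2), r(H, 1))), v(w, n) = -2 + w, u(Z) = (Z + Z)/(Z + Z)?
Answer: -5675/56 + sqrt(67) ≈ -93.154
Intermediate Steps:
r(X, h) = -1
u(Z) = 1 (u(Z) = (2*Z)/((2*Z)) = (2*Z)*(1/(2*Z)) = 1)
f(H) = sqrt(-1 + H) (f(H) = sqrt(H + (-2 + 1)) = sqrt(H - 1) = sqrt(-1 + H))
-25/56*227 + f(68) = -25/56*227 + sqrt(-1 + 68) = -25*1/56*227 + sqrt(67) = -25/56*227 + sqrt(67) = -5675/56 + sqrt(67)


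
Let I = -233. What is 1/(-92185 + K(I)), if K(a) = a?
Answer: -1/92418 ≈ -1.0820e-5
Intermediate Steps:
1/(-92185 + K(I)) = 1/(-92185 - 233) = 1/(-92418) = -1/92418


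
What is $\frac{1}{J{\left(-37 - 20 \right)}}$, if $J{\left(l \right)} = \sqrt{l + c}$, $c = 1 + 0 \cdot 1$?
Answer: $- \frac{i \sqrt{14}}{28} \approx - 0.13363 i$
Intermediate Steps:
$c = 1$ ($c = 1 + 0 = 1$)
$J{\left(l \right)} = \sqrt{1 + l}$ ($J{\left(l \right)} = \sqrt{l + 1} = \sqrt{1 + l}$)
$\frac{1}{J{\left(-37 - 20 \right)}} = \frac{1}{\sqrt{1 - 57}} = \frac{1}{\sqrt{-56}} = \frac{1}{2 i \sqrt{14}} = - \frac{i \sqrt{14}}{28}$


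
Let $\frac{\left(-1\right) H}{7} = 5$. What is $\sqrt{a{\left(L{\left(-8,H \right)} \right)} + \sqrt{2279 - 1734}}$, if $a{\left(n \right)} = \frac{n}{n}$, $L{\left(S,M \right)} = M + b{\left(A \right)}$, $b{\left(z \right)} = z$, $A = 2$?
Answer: $\sqrt{1 + \sqrt{545}} \approx 4.9341$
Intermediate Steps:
$H = -35$ ($H = \left(-7\right) 5 = -35$)
$L{\left(S,M \right)} = 2 + M$ ($L{\left(S,M \right)} = M + 2 = 2 + M$)
$a{\left(n \right)} = 1$
$\sqrt{a{\left(L{\left(-8,H \right)} \right)} + \sqrt{2279 - 1734}} = \sqrt{1 + \sqrt{2279 - 1734}} = \sqrt{1 + \sqrt{545}}$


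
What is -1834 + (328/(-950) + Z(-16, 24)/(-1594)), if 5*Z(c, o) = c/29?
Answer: -20138679722/10978675 ≈ -1834.3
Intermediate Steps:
Z(c, o) = c/145 (Z(c, o) = (c/29)/5 = c/145)
-1834 + (328/(-950) + Z(-16, 24)/(-1594)) = -1834 + (328/(-950) + ((1/145)*(-16))/(-1594)) = -1834 + (328*(-1/950) - 16/145*(-1/1594)) = -1834 + (-164/475 + 8/115565) = -1834 - 3789772/10978675 = -20138679722/10978675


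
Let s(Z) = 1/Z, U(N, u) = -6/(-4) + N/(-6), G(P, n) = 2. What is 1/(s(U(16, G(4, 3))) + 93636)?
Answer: 7/655446 ≈ 1.0680e-5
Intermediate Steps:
U(N, u) = 3/2 - N/6 (U(N, u) = -6*(-¼) + N*(-⅙) = 3/2 - N/6)
1/(s(U(16, G(4, 3))) + 93636) = 1/(1/(3/2 - ⅙*16) + 93636) = 1/(1/(3/2 - 8/3) + 93636) = 1/(1/(-7/6) + 93636) = 1/(-6/7 + 93636) = 1/(655446/7) = 7/655446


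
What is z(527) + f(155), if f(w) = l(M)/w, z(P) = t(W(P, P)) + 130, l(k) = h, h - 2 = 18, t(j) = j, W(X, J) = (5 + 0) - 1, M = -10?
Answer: 4158/31 ≈ 134.13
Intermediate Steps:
W(X, J) = 4 (W(X, J) = 5 - 1 = 4)
h = 20 (h = 2 + 18 = 20)
l(k) = 20
z(P) = 134 (z(P) = 4 + 130 = 134)
f(w) = 20/w
z(527) + f(155) = 134 + 20/155 = 134 + 20*(1/155) = 134 + 4/31 = 4158/31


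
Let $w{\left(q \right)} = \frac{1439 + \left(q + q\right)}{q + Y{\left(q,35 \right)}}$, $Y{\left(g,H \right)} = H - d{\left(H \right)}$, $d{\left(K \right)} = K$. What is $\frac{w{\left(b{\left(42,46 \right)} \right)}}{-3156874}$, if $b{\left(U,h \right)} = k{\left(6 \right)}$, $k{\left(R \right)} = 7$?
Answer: $- \frac{1453}{22098118} \approx -6.5752 \cdot 10^{-5}$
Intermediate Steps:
$b{\left(U,h \right)} = 7$
$Y{\left(g,H \right)} = 0$ ($Y{\left(g,H \right)} = H - H = 0$)
$w{\left(q \right)} = \frac{1439 + 2 q}{q}$ ($w{\left(q \right)} = \frac{1439 + \left(q + q\right)}{q + 0} = \frac{1439 + 2 q}{q}$)
$\frac{w{\left(b{\left(42,46 \right)} \right)}}{-3156874} = \frac{2 + \frac{1439}{7}}{-3156874} = \left(2 + 1439 \cdot \frac{1}{7}\right) \left(- \frac{1}{3156874}\right) = \left(2 + \frac{1439}{7}\right) \left(- \frac{1}{3156874}\right) = \frac{1453}{7} \left(- \frac{1}{3156874}\right) = - \frac{1453}{22098118}$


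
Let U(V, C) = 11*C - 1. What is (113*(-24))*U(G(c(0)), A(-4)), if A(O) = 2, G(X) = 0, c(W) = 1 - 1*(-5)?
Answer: -56952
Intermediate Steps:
c(W) = 6 (c(W) = 1 + 5 = 6)
U(V, C) = -1 + 11*C
(113*(-24))*U(G(c(0)), A(-4)) = (113*(-24))*(-1 + 11*2) = -2712*(-1 + 22) = -2712*21 = -56952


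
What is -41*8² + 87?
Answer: -2537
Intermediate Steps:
-41*8² + 87 = -41*64 + 87 = -2624 + 87 = -2537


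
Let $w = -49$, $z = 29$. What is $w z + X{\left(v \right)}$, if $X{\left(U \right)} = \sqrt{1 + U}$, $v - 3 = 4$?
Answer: $-1421 + 2 \sqrt{2} \approx -1418.2$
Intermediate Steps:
$v = 7$ ($v = 3 + 4 = 7$)
$w z + X{\left(v \right)} = \left(-49\right) 29 + \sqrt{1 + 7} = -1421 + \sqrt{8} = -1421 + 2 \sqrt{2}$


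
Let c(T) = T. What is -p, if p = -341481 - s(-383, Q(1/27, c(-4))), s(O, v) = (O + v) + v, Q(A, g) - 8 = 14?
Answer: 341142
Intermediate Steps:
Q(A, g) = 22 (Q(A, g) = 8 + 14 = 22)
s(O, v) = O + 2*v
p = -341142 (p = -341481 - (-383 + 2*22) = -341481 - (-383 + 44) = -341481 - 1*(-339) = -341481 + 339 = -341142)
-p = -1*(-341142) = 341142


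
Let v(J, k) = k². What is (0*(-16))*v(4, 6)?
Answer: 0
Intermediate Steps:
(0*(-16))*v(4, 6) = (0*(-16))*6² = 0*36 = 0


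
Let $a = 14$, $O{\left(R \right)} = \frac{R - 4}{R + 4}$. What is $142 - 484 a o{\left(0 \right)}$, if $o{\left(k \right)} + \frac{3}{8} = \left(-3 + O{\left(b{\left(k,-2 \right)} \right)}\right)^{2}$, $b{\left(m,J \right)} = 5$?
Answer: $- \frac{4363253}{81} \approx -53867.0$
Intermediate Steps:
$O{\left(R \right)} = \frac{-4 + R}{4 + R}$
$o{\left(k \right)} = \frac{5165}{648}$ ($o{\left(k \right)} = - \frac{3}{8} + \left(-3 + \frac{-4 + 5}{4 + 5}\right)^{2} = - \frac{3}{8} + \left(-3 + \frac{1}{9} \cdot 1\right)^{2} = - \frac{3}{8} + \left(-3 + \frac{1}{9}\right)^{2} = - \frac{3}{8} + \left(- \frac{26}{9}\right)^{2} = - \frac{3}{8} + \frac{676}{81} = \frac{5165}{648}$)
$142 - 484 a o{\left(0 \right)} = 142 - 484 \cdot 14 \cdot \frac{5165}{648} = 142 - \frac{4374755}{81} = - \frac{4363253}{81}$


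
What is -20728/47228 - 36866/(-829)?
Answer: 430980984/9788003 ≈ 44.032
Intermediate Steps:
-20728/47228 - 36866/(-829) = -20728*1/47228 - 36866*(-1/829) = -5182/11807 + 36866/829 = 430980984/9788003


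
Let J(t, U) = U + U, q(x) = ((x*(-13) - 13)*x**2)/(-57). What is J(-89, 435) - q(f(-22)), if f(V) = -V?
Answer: -95126/57 ≈ -1668.9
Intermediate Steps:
q(x) = -x**2*(-13 - 13*x)/57 (q(x) = ((-13*x - 13)*x**2)*(-1/57) = ((-13 - 13*x)*x**2)*(-1/57) = (x**2*(-13 - 13*x))*(-1/57) = -x**2*(-13 - 13*x)/57)
J(t, U) = 2*U
J(-89, 435) - q(f(-22)) = 2*435 - 13*(-1*(-22))**2*(1 - 1*(-22))/57 = 870 - 13*22**2*(1 + 22)/57 = 870 - 13*484*23/57 = 870 - 1*144716/57 = 870 - 144716/57 = -95126/57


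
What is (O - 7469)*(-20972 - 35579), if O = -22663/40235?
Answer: 16995717538778/40235 ≈ 4.2241e+8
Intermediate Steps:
O = -22663/40235 (O = -22663*1/40235 = -22663/40235 ≈ -0.56327)
(O - 7469)*(-20972 - 35579) = (-22663/40235 - 7469)*(-20972 - 35579) = -300537878/40235*(-56551) = 16995717538778/40235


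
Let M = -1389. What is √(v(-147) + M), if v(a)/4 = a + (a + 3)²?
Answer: √80967 ≈ 284.55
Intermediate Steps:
v(a) = 4*a + 4*(3 + a)² (v(a) = 4*(a + (a + 3)²) = 4*(a + (3 + a)²) = 4*a + 4*(3 + a)²)
√(v(-147) + M) = √((4*(-147) + 4*(3 - 147)²) - 1389) = √((-588 + 4*(-144)²) - 1389) = √((-588 + 4*20736) - 1389) = √((-588 + 82944) - 1389) = √(82356 - 1389) = √80967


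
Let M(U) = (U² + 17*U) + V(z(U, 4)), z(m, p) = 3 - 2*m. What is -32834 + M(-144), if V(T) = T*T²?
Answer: 24627625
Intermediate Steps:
V(T) = T³
M(U) = U² + (3 - 2*U)³ + 17*U (M(U) = (U² + 17*U) + (3 - 2*U)³ = U² + (3 - 2*U)³ + 17*U)
-32834 + M(-144) = -32834 + ((-144)² - (-3 + 2*(-144))³ + 17*(-144)) = -32834 + (20736 - (-3 - 288)³ - 2448) = -32834 + (20736 - 1*(-291)³ - 2448) = -32834 + (20736 - 1*(-24642171) - 2448) = -32834 + (20736 + 24642171 - 2448) = -32834 + 24660459 = 24627625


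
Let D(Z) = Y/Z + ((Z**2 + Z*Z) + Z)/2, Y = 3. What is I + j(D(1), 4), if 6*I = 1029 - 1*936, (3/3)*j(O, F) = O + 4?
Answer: 24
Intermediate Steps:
D(Z) = Z**2 + Z/2 + 3/Z (D(Z) = 3/Z + ((Z**2 + Z*Z) + Z)/2 = 3/Z + ((Z**2 + Z**2) + Z)*(1/2) = 3/Z + (2*Z**2 + Z)*(1/2) = 3/Z + (Z + 2*Z**2)*(1/2) = 3/Z + (Z**2 + Z/2) = Z**2 + Z/2 + 3/Z)
j(O, F) = 4 + O (j(O, F) = O + 4 = 4 + O)
I = 31/2 (I = (1029 - 1*936)/6 = (1029 - 936)/6 = (1/6)*93 = 31/2 ≈ 15.500)
I + j(D(1), 4) = 31/2 + (4 + (1**2 + (1/2)*1 + 3/1)) = 31/2 + (4 + (1 + 1/2 + 3*1)) = 31/2 + (4 + (1 + 1/2 + 3)) = 31/2 + (4 + 9/2) = 31/2 + 17/2 = 24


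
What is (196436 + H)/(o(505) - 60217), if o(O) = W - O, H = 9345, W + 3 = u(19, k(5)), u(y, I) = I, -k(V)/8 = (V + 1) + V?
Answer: -205781/60813 ≈ -3.3838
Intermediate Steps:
k(V) = -8 - 16*V (k(V) = -8*((V + 1) + V) = -8*((1 + V) + V) = -8*(1 + 2*V) = -8 - 16*V)
W = -91 (W = -3 + (-8 - 16*5) = -3 + (-8 - 80) = -3 - 88 = -91)
o(O) = -91 - O
(196436 + H)/(o(505) - 60217) = (196436 + 9345)/((-91 - 1*505) - 60217) = 205781/((-91 - 505) - 60217) = 205781/(-596 - 60217) = 205781/(-60813) = 205781*(-1/60813) = -205781/60813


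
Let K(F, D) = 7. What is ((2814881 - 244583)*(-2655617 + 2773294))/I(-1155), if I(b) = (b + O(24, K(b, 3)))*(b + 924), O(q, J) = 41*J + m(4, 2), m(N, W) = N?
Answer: 7201546613/4752 ≈ 1.5155e+6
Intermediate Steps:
O(q, J) = 4 + 41*J (O(q, J) = 41*J + 4 = 4 + 41*J)
I(b) = (291 + b)*(924 + b) (I(b) = (b + (4 + 41*7))*(b + 924) = (b + (4 + 287))*(924 + b) = (b + 291)*(924 + b) = (291 + b)*(924 + b))
((2814881 - 244583)*(-2655617 + 2773294))/I(-1155) = ((2814881 - 244583)*(-2655617 + 2773294))/(268884 + (-1155)² + 1215*(-1155)) = (2570298*117677)/(268884 + 1334025 - 1403325) = 302464957746/199584 = 302464957746*(1/199584) = 7201546613/4752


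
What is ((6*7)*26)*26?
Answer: 28392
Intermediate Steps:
((6*7)*26)*26 = (42*26)*26 = 1092*26 = 28392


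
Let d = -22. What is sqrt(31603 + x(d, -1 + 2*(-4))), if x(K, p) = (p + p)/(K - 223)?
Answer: sqrt(38713765)/35 ≈ 177.77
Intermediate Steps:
x(K, p) = 2*p/(-223 + K) (x(K, p) = (2*p)/(-223 + K) = 2*p/(-223 + K))
sqrt(31603 + x(d, -1 + 2*(-4))) = sqrt(31603 + 2*(-1 + 2*(-4))/(-223 - 22)) = sqrt(31603 + 2*(-1 - 8)/(-245)) = sqrt(31603 + 2*(-9)*(-1/245)) = sqrt(31603 + 18/245) = sqrt(7742753/245) = sqrt(38713765)/35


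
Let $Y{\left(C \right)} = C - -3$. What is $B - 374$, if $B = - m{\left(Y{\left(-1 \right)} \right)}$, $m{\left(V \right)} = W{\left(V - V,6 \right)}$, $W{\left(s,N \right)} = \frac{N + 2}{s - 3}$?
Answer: $- \frac{1114}{3} \approx -371.33$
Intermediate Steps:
$W{\left(s,N \right)} = \frac{2 + N}{-3 + s}$
$Y{\left(C \right)} = 3 + C$ ($Y{\left(C \right)} = C + 3 = 3 + C$)
$m{\left(V \right)} = - \frac{8}{3}$ ($m{\left(V \right)} = \frac{2 + 6}{-3 + \left(V - V\right)} = \frac{1}{-3 + 0} \cdot 8 = \frac{1}{-3} \cdot 8 = \left(- \frac{1}{3}\right) 8 = - \frac{8}{3}$)
$B = \frac{8}{3}$ ($B = \left(-1\right) \left(- \frac{8}{3}\right) = \frac{8}{3} \approx 2.6667$)
$B - 374 = \frac{8}{3} - 374 = - \frac{1114}{3}$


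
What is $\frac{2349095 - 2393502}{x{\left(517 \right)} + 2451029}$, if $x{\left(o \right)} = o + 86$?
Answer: $- \frac{44407}{2451632} \approx -0.018113$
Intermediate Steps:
$x{\left(o \right)} = 86 + o$
$\frac{2349095 - 2393502}{x{\left(517 \right)} + 2451029} = \frac{2349095 - 2393502}{\left(86 + 517\right) + 2451029} = - \frac{44407}{603 + 2451029} = - \frac{44407}{2451632}$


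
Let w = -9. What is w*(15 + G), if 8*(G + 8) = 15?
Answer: -639/8 ≈ -79.875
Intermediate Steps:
G = -49/8 (G = -8 + (1/8)*15 = -8 + 15/8 = -49/8 ≈ -6.1250)
w*(15 + G) = -9*(15 - 49/8) = -9*71/8 = -639/8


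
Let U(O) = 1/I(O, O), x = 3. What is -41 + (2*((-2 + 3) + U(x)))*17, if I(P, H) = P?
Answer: 13/3 ≈ 4.3333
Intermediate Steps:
U(O) = 1/O
-41 + (2*((-2 + 3) + U(x)))*17 = -41 + (2*((-2 + 3) + 1/3))*17 = -41 + (2*(1 + ⅓))*17 = -41 + (2*(4/3))*17 = -41 + (8/3)*17 = -41 + 136/3 = 13/3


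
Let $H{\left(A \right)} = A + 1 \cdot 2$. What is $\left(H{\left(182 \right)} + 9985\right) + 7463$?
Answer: $17632$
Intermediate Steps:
$H{\left(A \right)} = 2 + A$ ($H{\left(A \right)} = A + 2 = 2 + A$)
$\left(H{\left(182 \right)} + 9985\right) + 7463 = \left(\left(2 + 182\right) + 9985\right) + 7463 = \left(184 + 9985\right) + 7463 = 10169 + 7463 = 17632$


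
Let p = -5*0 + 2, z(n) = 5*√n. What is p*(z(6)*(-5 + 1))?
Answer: -40*√6 ≈ -97.980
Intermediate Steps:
p = 2 (p = 0 + 2 = 2)
p*(z(6)*(-5 + 1)) = 2*((5*√6)*(-5 + 1)) = 2*((5*√6)*(-4)) = 2*(-20*√6) = -40*√6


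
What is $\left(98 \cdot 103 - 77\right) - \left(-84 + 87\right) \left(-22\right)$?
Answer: $10083$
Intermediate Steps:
$\left(98 \cdot 103 - 77\right) - \left(-84 + 87\right) \left(-22\right) = \left(10094 - 77\right) - 3 \left(-22\right) = 10017 - -66 = 10017 + 66 = 10083$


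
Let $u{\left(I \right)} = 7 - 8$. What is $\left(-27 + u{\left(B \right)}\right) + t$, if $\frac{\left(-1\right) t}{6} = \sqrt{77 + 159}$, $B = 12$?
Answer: $-28 - 12 \sqrt{59} \approx -120.17$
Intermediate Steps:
$u{\left(I \right)} = -1$ ($u{\left(I \right)} = 7 - 8 = -1$)
$t = - 12 \sqrt{59}$ ($t = - 6 \sqrt{77 + 159} = - 6 \sqrt{236} = - 6 \cdot 2 \sqrt{59} = - 12 \sqrt{59} \approx -92.174$)
$\left(-27 + u{\left(B \right)}\right) + t = \left(-27 - 1\right) - 12 \sqrt{59} = -28 - 12 \sqrt{59}$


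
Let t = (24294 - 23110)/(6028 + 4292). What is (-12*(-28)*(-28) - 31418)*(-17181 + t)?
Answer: 452420300246/645 ≈ 7.0143e+8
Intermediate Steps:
t = 74/645 (t = 1184/10320 = 1184*(1/10320) = 74/645 ≈ 0.11473)
(-12*(-28)*(-28) - 31418)*(-17181 + t) = (-12*(-28)*(-28) - 31418)*(-17181 + 74/645) = (336*(-28) - 31418)*(-11081671/645) = (-9408 - 31418)*(-11081671/645) = -40826*(-11081671/645) = 452420300246/645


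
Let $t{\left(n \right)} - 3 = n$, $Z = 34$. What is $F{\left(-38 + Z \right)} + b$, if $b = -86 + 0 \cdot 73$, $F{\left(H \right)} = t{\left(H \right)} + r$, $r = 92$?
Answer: $5$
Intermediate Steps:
$t{\left(n \right)} = 3 + n$
$F{\left(H \right)} = 95 + H$ ($F{\left(H \right)} = \left(3 + H\right) + 92 = 95 + H$)
$b = -86$ ($b = -86 + 0 = -86$)
$F{\left(-38 + Z \right)} + b = \left(95 + \left(-38 + 34\right)\right) - 86 = \left(95 - 4\right) - 86 = 91 - 86 = 5$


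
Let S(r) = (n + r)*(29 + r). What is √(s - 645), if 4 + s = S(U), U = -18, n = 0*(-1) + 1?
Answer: 2*I*√209 ≈ 28.914*I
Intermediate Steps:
n = 1 (n = 0 + 1 = 1)
S(r) = (1 + r)*(29 + r)
s = -191 (s = -4 + (29 + (-18)² + 30*(-18)) = -4 + (29 + 324 - 540) = -4 - 187 = -191)
√(s - 645) = √(-191 - 645) = √(-836) = 2*I*√209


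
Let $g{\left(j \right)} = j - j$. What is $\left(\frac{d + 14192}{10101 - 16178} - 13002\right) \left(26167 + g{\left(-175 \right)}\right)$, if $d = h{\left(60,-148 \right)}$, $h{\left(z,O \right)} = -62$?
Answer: $- \frac{2067906940428}{6077} \approx -3.4028 \cdot 10^{8}$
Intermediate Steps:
$d = -62$
$g{\left(j \right)} = 0$
$\left(\frac{d + 14192}{10101 - 16178} - 13002\right) \left(26167 + g{\left(-175 \right)}\right) = \left(\frac{-62 + 14192}{10101 - 16178} - 13002\right) \left(26167 + 0\right) = \left(\frac{14130}{-6077} - 13002\right) 26167 = \left(14130 \left(- \frac{1}{6077}\right) - 13002\right) 26167 = \left(- \frac{14130}{6077} - 13002\right) 26167 = \left(- \frac{79027284}{6077}\right) 26167 = - \frac{2067906940428}{6077}$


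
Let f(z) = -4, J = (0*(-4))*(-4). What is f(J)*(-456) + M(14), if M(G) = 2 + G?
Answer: 1840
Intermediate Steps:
J = 0 (J = 0*(-4) = 0)
f(J)*(-456) + M(14) = -4*(-456) + (2 + 14) = 1824 + 16 = 1840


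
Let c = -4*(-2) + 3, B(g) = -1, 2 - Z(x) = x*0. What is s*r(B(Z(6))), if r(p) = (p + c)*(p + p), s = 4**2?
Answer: -320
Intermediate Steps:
Z(x) = 2 (Z(x) = 2 - x*0 = 2 - 1*0 = 2 + 0 = 2)
s = 16
c = 11 (c = 8 + 3 = 11)
r(p) = 2*p*(11 + p) (r(p) = (p + 11)*(p + p) = (11 + p)*(2*p) = 2*p*(11 + p))
s*r(B(Z(6))) = 16*(2*(-1)*(11 - 1)) = 16*(2*(-1)*10) = 16*(-20) = -320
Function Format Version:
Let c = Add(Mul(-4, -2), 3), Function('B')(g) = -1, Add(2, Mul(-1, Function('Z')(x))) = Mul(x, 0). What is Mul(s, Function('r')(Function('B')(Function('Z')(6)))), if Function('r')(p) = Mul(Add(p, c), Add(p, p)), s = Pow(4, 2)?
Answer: -320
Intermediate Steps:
Function('Z')(x) = 2 (Function('Z')(x) = Add(2, Mul(-1, Mul(x, 0))) = Add(2, Mul(-1, 0)) = Add(2, 0) = 2)
s = 16
c = 11 (c = Add(8, 3) = 11)
Function('r')(p) = Mul(2, p, Add(11, p)) (Function('r')(p) = Mul(Add(p, 11), Add(p, p)) = Mul(Add(11, p), Mul(2, p)) = Mul(2, p, Add(11, p)))
Mul(s, Function('r')(Function('B')(Function('Z')(6)))) = Mul(16, Mul(2, -1, Add(11, -1))) = Mul(16, Mul(2, -1, 10)) = Mul(16, -20) = -320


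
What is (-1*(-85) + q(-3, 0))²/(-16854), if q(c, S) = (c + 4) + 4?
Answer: -1350/2809 ≈ -0.48060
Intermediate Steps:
q(c, S) = 8 + c (q(c, S) = (4 + c) + 4 = 8 + c)
(-1*(-85) + q(-3, 0))²/(-16854) = (-1*(-85) + (8 - 3))²/(-16854) = (85 + 5)²*(-1/16854) = 90²*(-1/16854) = 8100*(-1/16854) = -1350/2809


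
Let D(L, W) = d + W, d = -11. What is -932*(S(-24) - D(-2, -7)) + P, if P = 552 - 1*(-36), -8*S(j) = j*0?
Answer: -16188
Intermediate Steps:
D(L, W) = -11 + W
S(j) = 0 (S(j) = -j*0/8 = -1/8*0 = 0)
P = 588 (P = 552 + 36 = 588)
-932*(S(-24) - D(-2, -7)) + P = -932*(0 - (-11 - 7)) + 588 = -932*(0 - 1*(-18)) + 588 = -932*(0 + 18) + 588 = -932*18 + 588 = -16776 + 588 = -16188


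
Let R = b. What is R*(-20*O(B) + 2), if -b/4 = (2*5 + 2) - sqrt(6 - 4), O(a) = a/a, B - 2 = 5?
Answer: 864 - 72*sqrt(2) ≈ 762.18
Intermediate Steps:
B = 7 (B = 2 + 5 = 7)
O(a) = 1
b = -48 + 4*sqrt(2) (b = -4*((2*5 + 2) - sqrt(6 - 4)) = -4*((10 + 2) - sqrt(2)) = -4*(12 - sqrt(2)) = -48 + 4*sqrt(2) ≈ -42.343)
R = -48 + 4*sqrt(2) ≈ -42.343
R*(-20*O(B) + 2) = (-48 + 4*sqrt(2))*(-20*1 + 2) = (-48 + 4*sqrt(2))*(-20 + 2) = (-48 + 4*sqrt(2))*(-18) = 864 - 72*sqrt(2)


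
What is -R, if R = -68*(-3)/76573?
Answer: -204/76573 ≈ -0.0026641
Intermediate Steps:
R = 204/76573 (R = 204*(1/76573) = 204/76573 ≈ 0.0026641)
-R = -1*204/76573 = -204/76573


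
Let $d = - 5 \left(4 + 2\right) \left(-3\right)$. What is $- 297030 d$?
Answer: $-26732700$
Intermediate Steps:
$d = 90$ ($d = \left(-5\right) 6 \left(-3\right) = \left(-30\right) \left(-3\right) = 90$)
$- 297030 d = \left(-297030\right) 90 = -26732700$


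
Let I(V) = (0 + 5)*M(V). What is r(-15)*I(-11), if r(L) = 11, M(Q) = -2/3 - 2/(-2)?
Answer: 55/3 ≈ 18.333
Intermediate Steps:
M(Q) = 1/3 (M(Q) = -2*1/3 - 2*(-1/2) = -2/3 + 1 = 1/3)
I(V) = 5/3 (I(V) = (0 + 5)*(1/3) = 5*(1/3) = 5/3)
r(-15)*I(-11) = 11*(5/3) = 55/3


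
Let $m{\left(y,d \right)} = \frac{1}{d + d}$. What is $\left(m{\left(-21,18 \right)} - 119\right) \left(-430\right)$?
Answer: $\frac{920845}{18} \approx 51158.0$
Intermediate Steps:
$m{\left(y,d \right)} = \frac{1}{2 d}$
$\left(m{\left(-21,18 \right)} - 119\right) \left(-430\right) = \left(\frac{1}{2 \cdot 18} - 119\right) \left(-430\right) = \left(\frac{1}{2} \cdot \frac{1}{18} - 119\right) \left(-430\right) = \left(\frac{1}{36} - 119\right) \left(-430\right) = \left(- \frac{4283}{36}\right) \left(-430\right) = \frac{920845}{18}$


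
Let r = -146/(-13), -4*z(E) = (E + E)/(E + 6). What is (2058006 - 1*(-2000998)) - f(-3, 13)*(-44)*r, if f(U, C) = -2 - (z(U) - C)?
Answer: 52834504/13 ≈ 4.0642e+6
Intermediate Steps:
z(E) = -E/(2*(6 + E)) (z(E) = -(E + E)/(4*(E + 6)) = -2*E/(4*(6 + E)) = -E/(2*(6 + E)))
f(U, C) = -2 + C + U/(12 + 2*U) (f(U, C) = -2 - (-U/(12 + 2*U) - C) = -2 - (-C - U/(12 + 2*U)) = -2 + (C + U/(12 + 2*U)) = -2 + C + U/(12 + 2*U))
r = 146/13 (r = -146*(-1/13) = 146/13 ≈ 11.231)
(2058006 - 1*(-2000998)) - f(-3, 13)*(-44)*r = (2058006 - 1*(-2000998)) - (((1/2)*(-3) + (-2 + 13)*(6 - 3))/(6 - 3))*(-44)*146/13 = (2058006 + 2000998) - ((-3/2 + 11*3)/3)*(-44)*146/13 = 4059004 - ((-3/2 + 33)/3)*(-44)*146/13 = 4059004 - ((1/3)*(63/2))*(-44)*146/13 = 4059004 - (21/2)*(-44)*146/13 = 4059004 - (-462)*146/13 = 4059004 - 1*(-67452/13) = 4059004 + 67452/13 = 52834504/13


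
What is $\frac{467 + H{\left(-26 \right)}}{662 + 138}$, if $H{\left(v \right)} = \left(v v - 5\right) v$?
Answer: $- \frac{16979}{800} \approx -21.224$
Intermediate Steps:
$H{\left(v \right)} = v \left(-5 + v^{2}\right)$ ($H{\left(v \right)} = \left(v^{2} - 5\right) v = \left(-5 + v^{2}\right) v = v \left(-5 + v^{2}\right)$)
$\frac{467 + H{\left(-26 \right)}}{662 + 138} = \frac{467 - 26 \left(-5 + \left(-26\right)^{2}\right)}{662 + 138} = \frac{467 - 26 \left(-5 + 676\right)}{800} = \left(467 - 17446\right) \frac{1}{800} = \left(-16979\right) \frac{1}{800} = - \frac{16979}{800}$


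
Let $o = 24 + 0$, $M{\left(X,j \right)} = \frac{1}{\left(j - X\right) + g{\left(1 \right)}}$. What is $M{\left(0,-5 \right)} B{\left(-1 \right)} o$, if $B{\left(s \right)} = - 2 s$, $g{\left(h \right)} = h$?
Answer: $-12$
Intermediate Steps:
$M{\left(X,j \right)} = \frac{1}{1 + j - X}$ ($M{\left(X,j \right)} = \frac{1}{\left(j - X\right) + 1} = \frac{1}{1 + j - X}$)
$o = 24$
$M{\left(0,-5 \right)} B{\left(-1 \right)} o = \frac{\left(-2\right) \left(-1\right)}{1 - 5 - 0} \cdot 24 = \frac{1}{1 - 5 + 0} \cdot 2 \cdot 24 = \frac{1}{-4} \cdot 2 \cdot 24 = \left(- \frac{1}{4}\right) 2 \cdot 24 = \left(- \frac{1}{2}\right) 24 = -12$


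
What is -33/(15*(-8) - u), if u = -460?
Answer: -33/340 ≈ -0.097059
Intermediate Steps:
-33/(15*(-8) - u) = -33/(15*(-8) - 1*(-460)) = -33/(-120 + 460) = -33/340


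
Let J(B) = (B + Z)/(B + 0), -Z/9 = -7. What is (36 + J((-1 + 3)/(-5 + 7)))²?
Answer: 10000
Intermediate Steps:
Z = 63 (Z = -9*(-7) = 63)
J(B) = (63 + B)/B (J(B) = (B + 63)/(B + 0) = (63 + B)/B)
(36 + J((-1 + 3)/(-5 + 7)))² = (36 + (63 + (-1 + 3)/(-5 + 7))/(((-1 + 3)/(-5 + 7))))² = (36 + (63 + 2/2)/((2/2)))² = (36 + (63 + 2*(½))/((2*(½))))² = (36 + (63 + 1)/1)² = (36 + 1*64)² = (36 + 64)² = 100² = 10000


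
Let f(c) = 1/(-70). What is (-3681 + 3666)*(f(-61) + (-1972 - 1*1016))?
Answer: 627483/14 ≈ 44820.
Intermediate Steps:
f(c) = -1/70
(-3681 + 3666)*(f(-61) + (-1972 - 1*1016)) = (-3681 + 3666)*(-1/70 + (-1972 - 1*1016)) = -15*(-1/70 + (-1972 - 1016)) = -15*(-1/70 - 2988) = -15*(-209161/70) = 627483/14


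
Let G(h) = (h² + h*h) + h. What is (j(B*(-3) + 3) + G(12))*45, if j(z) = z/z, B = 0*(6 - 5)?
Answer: 13545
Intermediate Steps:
B = 0 (B = 0*1 = 0)
G(h) = h + 2*h² (G(h) = (h² + h²) + h = 2*h² + h = h + 2*h²)
j(z) = 1
(j(B*(-3) + 3) + G(12))*45 = (1 + 12*(1 + 2*12))*45 = (1 + 12*(1 + 24))*45 = (1 + 12*25)*45 = (1 + 300)*45 = 301*45 = 13545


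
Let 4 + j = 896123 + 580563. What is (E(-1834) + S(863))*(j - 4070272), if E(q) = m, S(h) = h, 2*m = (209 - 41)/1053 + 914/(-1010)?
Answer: -26438192189359/11817 ≈ -2.2373e+9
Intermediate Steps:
m = -132127/354510 (m = ((209 - 41)/1053 + 914/(-1010))/2 = (168*(1/1053) + 914*(-1/1010))/2 = (56/351 - 457/505)/2 = (½)*(-132127/177255) = -132127/354510 ≈ -0.37270)
E(q) = -132127/354510
j = 1476682 (j = -4 + (896123 + 580563) = -4 + 1476686 = 1476682)
(E(-1834) + S(863))*(j - 4070272) = (-132127/354510 + 863)*(1476682 - 4070272) = (305810003/354510)*(-2593590) = -26438192189359/11817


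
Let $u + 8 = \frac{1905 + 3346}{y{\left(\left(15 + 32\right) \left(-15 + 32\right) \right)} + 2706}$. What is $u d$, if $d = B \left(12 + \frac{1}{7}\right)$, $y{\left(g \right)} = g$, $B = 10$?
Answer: $- \frac{3874130}{4907} \approx -789.51$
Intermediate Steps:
$d = \frac{850}{7}$ ($d = 10 \left(12 + \frac{1}{7}\right) = 10 \cdot \frac{85}{7} = \frac{850}{7} \approx 121.43$)
$u = - \frac{22789}{3505}$ ($u = -8 + \frac{1905 + 3346}{\left(15 + 32\right) \left(-15 + 32\right) + 2706} = -8 + \frac{5251}{47 \cdot 17 + 2706} = -8 + \frac{5251}{799 + 2706} = -8 + \frac{5251}{3505} = - \frac{22789}{3505} \approx -6.5019$)
$u d = \left(- \frac{22789}{3505}\right) \frac{850}{7} = - \frac{3874130}{4907}$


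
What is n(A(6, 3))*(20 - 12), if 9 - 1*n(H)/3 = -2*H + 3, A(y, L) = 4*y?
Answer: 1296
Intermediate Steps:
n(H) = 18 + 6*H (n(H) = 27 - 3*(-2*H + 3) = 27 - 3*(3 - 2*H) = 27 + (-9 + 6*H) = 18 + 6*H)
n(A(6, 3))*(20 - 12) = (18 + 6*(4*6))*(20 - 12) = (18 + 6*24)*8 = (18 + 144)*8 = 162*8 = 1296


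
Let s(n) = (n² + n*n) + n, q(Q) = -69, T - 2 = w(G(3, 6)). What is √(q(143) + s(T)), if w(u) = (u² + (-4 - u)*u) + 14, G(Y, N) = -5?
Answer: √2559 ≈ 50.587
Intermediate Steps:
w(u) = 14 + u² + u*(-4 - u) (w(u) = (u² + u*(-4 - u)) + 14 = 14 + u² + u*(-4 - u))
T = 36 (T = 2 + (14 - 4*(-5)) = 2 + (14 + 20) = 2 + 34 = 36)
s(n) = n + 2*n² (s(n) = (n² + n²) + n = 2*n² + n = n + 2*n²)
√(q(143) + s(T)) = √(-69 + 36*(1 + 2*36)) = √(-69 + 36*(1 + 72)) = √(-69 + 36*73) = √(-69 + 2628) = √2559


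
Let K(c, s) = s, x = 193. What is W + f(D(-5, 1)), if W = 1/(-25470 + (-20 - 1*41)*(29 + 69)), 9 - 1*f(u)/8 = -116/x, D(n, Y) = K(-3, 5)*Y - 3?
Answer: 466184959/6069464 ≈ 76.808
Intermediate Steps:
D(n, Y) = -3 + 5*Y (D(n, Y) = 5*Y - 3 = -3 + 5*Y)
f(u) = 14824/193 (f(u) = 72 - (-928)/193 = 72 - 8*(-116/193) = 72 + 928/193 = 14824/193)
W = -1/31448 (W = 1/(-25470 + (-20 - 41)*98) = 1/(-25470 - 61*98) = 1/(-25470 - 5978) = 1/(-31448) = -1/31448 ≈ -3.1798e-5)
W + f(D(-5, 1)) = -1/31448 + 14824/193 = 466184959/6069464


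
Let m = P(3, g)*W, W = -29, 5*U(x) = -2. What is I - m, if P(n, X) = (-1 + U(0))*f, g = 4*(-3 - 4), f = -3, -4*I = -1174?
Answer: 4153/10 ≈ 415.30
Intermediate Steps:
I = 587/2 (I = -1/4*(-1174) = 587/2 ≈ 293.50)
U(x) = -2/5 (U(x) = (1/5)*(-2) = -2/5)
g = -28 (g = 4*(-7) = -28)
P(n, X) = 21/5 (P(n, X) = (-1 - 2/5)*(-3) = -7/5*(-3) = 21/5)
m = -609/5 (m = (21/5)*(-29) = -609/5 ≈ -121.80)
I - m = 587/2 - 1*(-609/5) = 587/2 + 609/5 = 4153/10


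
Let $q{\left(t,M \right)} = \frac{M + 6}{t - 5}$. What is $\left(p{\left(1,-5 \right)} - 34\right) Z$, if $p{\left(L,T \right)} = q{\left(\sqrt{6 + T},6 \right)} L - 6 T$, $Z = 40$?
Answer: $-280$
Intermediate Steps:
$q{\left(t,M \right)} = \frac{6 + M}{-5 + t}$
$p{\left(L,T \right)} = - 6 T + \frac{12 L}{-5 + \sqrt{6 + T}}$ ($p{\left(L,T \right)} = \frac{6 + 6}{-5 + \sqrt{6 + T}} L - 6 T = \frac{1}{-5 + \sqrt{6 + T}} 12 L - 6 T = \frac{12}{-5 + \sqrt{6 + T}} L - 6 T = \frac{12 L}{-5 + \sqrt{6 + T}} - 6 T = - 6 T + \frac{12 L}{-5 + \sqrt{6 + T}}$)
$\left(p{\left(1,-5 \right)} - 34\right) Z = \left(\frac{6 \left(2 \cdot 1 - - 5 \left(-5 + \sqrt{6 - 5}\right)\right)}{-5 + \sqrt{6 - 5}} - 34\right) 40 = \left(\frac{6 \left(2 - - 5 \left(-5 + \sqrt{1}\right)\right)}{-5 + \sqrt{1}} - 34\right) 40 = \left(\frac{6 \left(2 - - 5 \left(-5 + 1\right)\right)}{-5 + 1} - 34\right) 40 = \left(\frac{6 \left(2 - \left(-5\right) \left(-4\right)\right)}{-4} - 34\right) 40 = \left(6 \left(- \frac{1}{4}\right) \left(2 - 20\right) - 34\right) 40 = \left(6 \left(- \frac{1}{4}\right) \left(-18\right) - 34\right) 40 = \left(27 - 34\right) 40 = \left(-7\right) 40 = -280$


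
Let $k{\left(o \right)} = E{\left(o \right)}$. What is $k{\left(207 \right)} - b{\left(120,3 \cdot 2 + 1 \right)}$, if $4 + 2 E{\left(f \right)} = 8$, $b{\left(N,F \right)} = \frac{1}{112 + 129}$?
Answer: $\frac{481}{241} \approx 1.9958$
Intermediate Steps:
$b{\left(N,F \right)} = \frac{1}{241}$
$E{\left(f \right)} = 2$ ($E{\left(f \right)} = -2 + \frac{1}{2} \cdot 8 = -2 + 4 = 2$)
$k{\left(o \right)} = 2$
$k{\left(207 \right)} - b{\left(120,3 \cdot 2 + 1 \right)} = 2 - \frac{1}{241} = \frac{481}{241}$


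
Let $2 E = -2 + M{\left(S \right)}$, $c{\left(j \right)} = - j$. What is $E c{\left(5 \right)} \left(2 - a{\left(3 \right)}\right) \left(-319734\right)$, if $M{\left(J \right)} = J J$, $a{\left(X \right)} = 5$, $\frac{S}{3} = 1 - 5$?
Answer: $-340516710$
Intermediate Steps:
$S = -12$ ($S = 3 \left(1 - 5\right) = 3 \left(-4\right) = -12$)
$M{\left(J \right)} = J^{2}$
$E = 71$ ($E = \frac{-2 + \left(-12\right)^{2}}{2} = \frac{-2 + 144}{2} = \frac{1}{2} \cdot 142 = 71$)
$E c{\left(5 \right)} \left(2 - a{\left(3 \right)}\right) \left(-319734\right) = 71 \left(-1\right) 5 \left(2 - 5\right) \left(-319734\right) = 71 \left(- 5 \left(2 - 5\right)\right) \left(-319734\right) = 71 \left(\left(-5\right) \left(-3\right)\right) \left(-319734\right) = 71 \cdot 15 \left(-319734\right) = 1065 \left(-319734\right) = -340516710$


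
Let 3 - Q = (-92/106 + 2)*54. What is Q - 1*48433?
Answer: -2570030/53 ≈ -48491.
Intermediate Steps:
Q = -3081/53 (Q = 3 - (-92/106 + 2)*54 = 3 - (-92*1/106 + 2)*54 = 3 - (-46/53 + 2)*54 = 3 - 60*54/53 = 3 - 1*3240/53 = 3 - 3240/53 = -3081/53 ≈ -58.132)
Q - 1*48433 = -3081/53 - 1*48433 = -3081/53 - 48433 = -2570030/53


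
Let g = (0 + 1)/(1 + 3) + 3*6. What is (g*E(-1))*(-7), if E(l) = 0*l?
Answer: 0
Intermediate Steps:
g = 73/4 (g = 1/4 + 18 = 1*(¼) + 18 = ¼ + 18 = 73/4 ≈ 18.250)
E(l) = 0
(g*E(-1))*(-7) = ((73/4)*0)*(-7) = 0*(-7) = 0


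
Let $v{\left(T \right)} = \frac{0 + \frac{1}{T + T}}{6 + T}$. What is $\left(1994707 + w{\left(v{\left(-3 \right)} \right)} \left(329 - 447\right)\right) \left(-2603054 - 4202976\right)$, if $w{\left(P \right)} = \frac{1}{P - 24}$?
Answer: $- \frac{5878437906837650}{433} \approx -1.3576 \cdot 10^{13}$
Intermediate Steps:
$v{\left(T \right)} = \frac{1}{2 T \left(6 + T\right)}$ ($v{\left(T \right)} = \frac{0 + \frac{1}{2 T}}{6 + T} = \frac{\frac{1}{2} \frac{1}{T}}{6 + T} = \frac{1}{2 T \left(6 + T\right)}$)
$w{\left(P \right)} = \frac{1}{-24 + P}$
$\left(1994707 + w{\left(v{\left(-3 \right)} \right)} \left(329 - 447\right)\right) \left(-2603054 - 4202976\right) = \left(1994707 + \frac{329 - 447}{-24 + \frac{1}{2 \left(-3\right) \left(6 - 3\right)}}\right) \left(-2603054 - 4202976\right) = \left(1994707 + \frac{1}{-24 + \frac{1}{2} \left(- \frac{1}{3}\right) \frac{1}{3}} \left(-118\right)\right) \left(-6806030\right) = \left(1994707 + \frac{1}{-24 - \frac{1}{18}} \left(-118\right)\right) \left(-6806030\right) = \left(1994707 + \frac{1}{- \frac{433}{18}} \left(-118\right)\right) \left(-6806030\right) = \left(1994707 - - \frac{2124}{433}\right) \left(-6806030\right) = \left(1994707 + \frac{2124}{433}\right) \left(-6806030\right) = \frac{863710255}{433} \left(-6806030\right) = - \frac{5878437906837650}{433}$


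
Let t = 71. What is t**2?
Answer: 5041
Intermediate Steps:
t**2 = 71**2 = 5041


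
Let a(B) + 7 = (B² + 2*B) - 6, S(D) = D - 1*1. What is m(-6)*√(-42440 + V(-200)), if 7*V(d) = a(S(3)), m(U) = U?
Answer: -6*I*√2079595/7 ≈ -1236.1*I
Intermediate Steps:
S(D) = -1 + D (S(D) = D - 1 = -1 + D)
a(B) = -13 + B² + 2*B (a(B) = -7 + ((B² + 2*B) - 6) = -7 + (-6 + B² + 2*B) = -13 + B² + 2*B)
V(d) = -5/7 (V(d) = (-13 + (-1 + 3)² + 2*(-1 + 3))/7 = (-13 + 2² + 2*2)/7 = (-13 + 4 + 4)/7 = (⅐)*(-5) = -5/7)
m(-6)*√(-42440 + V(-200)) = -6*√(-42440 - 5/7) = -6*I*√2079595/7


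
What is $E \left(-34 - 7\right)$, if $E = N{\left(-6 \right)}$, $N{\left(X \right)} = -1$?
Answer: $41$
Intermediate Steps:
$E = -1$
$E \left(-34 - 7\right) = - (-34 - 7) = \left(-1\right) \left(-41\right) = 41$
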